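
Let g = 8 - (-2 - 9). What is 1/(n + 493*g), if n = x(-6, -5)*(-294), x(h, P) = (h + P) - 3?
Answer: 1/13483 ≈ 7.4168e-5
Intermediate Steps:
g = 19 (g = 8 - 1*(-11) = 8 + 11 = 19)
x(h, P) = -3 + P + h (x(h, P) = (P + h) - 3 = -3 + P + h)
n = 4116 (n = (-3 - 5 - 6)*(-294) = -14*(-294) = 4116)
1/(n + 493*g) = 1/(4116 + 493*19) = 1/(4116 + 9367) = 1/13483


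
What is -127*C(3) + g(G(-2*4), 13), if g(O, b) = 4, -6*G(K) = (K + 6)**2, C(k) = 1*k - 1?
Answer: -250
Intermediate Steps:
C(k) = -1 + k (C(k) = k - 1 = -1 + k)
G(K) = -(6 + K)**2/6 (G(K) = -(K + 6)**2/6 = -(6 + K)**2/6)
-127*C(3) + g(G(-2*4), 13) = -127*(-1 + 3) + 4 = -127*2 + 4 = -254 + 4 = -250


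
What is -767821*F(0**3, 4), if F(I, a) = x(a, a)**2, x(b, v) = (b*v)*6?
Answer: -7076238336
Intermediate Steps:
x(b, v) = 6*b*v
F(I, a) = 36*a**4 (F(I, a) = (6*a*a)**2 = (6*a**2)**2 = 36*a**4)
-767821*F(0**3, 4) = -27641556*4**4 = -27641556*256 = -767821*9216 = -7076238336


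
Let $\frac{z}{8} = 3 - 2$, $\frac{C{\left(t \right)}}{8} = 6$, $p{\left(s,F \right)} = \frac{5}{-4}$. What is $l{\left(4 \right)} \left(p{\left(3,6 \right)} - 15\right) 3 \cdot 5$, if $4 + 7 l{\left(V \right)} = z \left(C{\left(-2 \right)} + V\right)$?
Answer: $- \frac{100425}{7} \approx -14346.0$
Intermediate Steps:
$p{\left(s,F \right)} = - \frac{5}{4}$ ($p{\left(s,F \right)} = 5 \left(- \frac{1}{4}\right) = - \frac{5}{4}$)
$C{\left(t \right)} = 48$ ($C{\left(t \right)} = 8 \cdot 6 = 48$)
$z = 8$ ($z = 8 \left(3 - 2\right) = 8 \cdot 1 = 8$)
$l{\left(V \right)} = \frac{380}{7} + \frac{8 V}{7}$ ($l{\left(V \right)} = - \frac{4}{7} + \frac{8 \left(48 + V\right)}{7} = - \frac{4}{7} + \frac{384 + 8 V}{7} = - \frac{4}{7} + \left(\frac{384}{7} + \frac{8 V}{7}\right) = \frac{380}{7} + \frac{8 V}{7}$)
$l{\left(4 \right)} \left(p{\left(3,6 \right)} - 15\right) 3 \cdot 5 = \left(\frac{380}{7} + \frac{8}{7} \cdot 4\right) \left(- \frac{5}{4} - 15\right) 3 \cdot 5 = \left(\frac{380}{7} + \frac{32}{7}\right) \left(- \frac{5}{4} - 15\right) 15 = \frac{412}{7} \left(- \frac{65}{4}\right) 15 = \left(- \frac{6695}{7}\right) 15 = - \frac{100425}{7}$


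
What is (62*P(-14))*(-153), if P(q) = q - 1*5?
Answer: 180234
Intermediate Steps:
P(q) = -5 + q (P(q) = q - 5 = -5 + q)
(62*P(-14))*(-153) = (62*(-5 - 14))*(-153) = (62*(-19))*(-153) = -1178*(-153) = 180234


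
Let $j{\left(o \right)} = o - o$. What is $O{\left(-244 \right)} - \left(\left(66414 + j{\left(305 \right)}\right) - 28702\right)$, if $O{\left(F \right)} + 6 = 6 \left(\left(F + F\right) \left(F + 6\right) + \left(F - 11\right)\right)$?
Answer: $657616$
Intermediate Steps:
$O{\left(F \right)} = -72 + 6 F + 12 F \left(6 + F\right)$ ($O{\left(F \right)} = -6 + 6 \left(\left(F + F\right) \left(F + 6\right) + \left(F - 11\right)\right) = -6 + 6 \left(2 F \left(6 + F\right) + \left(-11 + F\right)\right) = -6 + 6 \left(-11 + F + 2 F \left(6 + F\right)\right) = -6 + \left(-66 + 6 F + 12 F \left(6 + F\right)\right) = -72 + 6 F + 12 F \left(6 + F\right)$)
$j{\left(o \right)} = 0$
$O{\left(-244 \right)} - \left(\left(66414 + j{\left(305 \right)}\right) - 28702\right) = \left(-72 + 12 \left(-244\right)^{2} + 78 \left(-244\right)\right) - \left(\left(66414 + 0\right) - 28702\right) = \left(-72 + 12 \cdot 59536 - 19032\right) - \left(66414 - 28702\right) = \left(-72 + 714432 - 19032\right) - 37712 = 695328 - 37712 = 657616$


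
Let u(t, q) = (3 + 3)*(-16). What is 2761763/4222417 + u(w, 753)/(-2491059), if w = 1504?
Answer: 2293373309683/3506096623201 ≈ 0.65411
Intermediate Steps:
u(t, q) = -96 (u(t, q) = 6*(-16) = -96)
2761763/4222417 + u(w, 753)/(-2491059) = 2761763/4222417 - 96/(-2491059) = 2761763*(1/4222417) - 96*(-1/2491059) = 2761763/4222417 + 32/830353 = 2293373309683/3506096623201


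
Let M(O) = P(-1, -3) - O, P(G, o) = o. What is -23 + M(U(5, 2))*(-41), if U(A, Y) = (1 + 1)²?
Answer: 264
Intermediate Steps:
U(A, Y) = 4 (U(A, Y) = 2² = 4)
M(O) = -3 - O
-23 + M(U(5, 2))*(-41) = -23 + (-3 - 1*4)*(-41) = -23 + (-3 - 4)*(-41) = -23 - 7*(-41) = -23 + 287 = 264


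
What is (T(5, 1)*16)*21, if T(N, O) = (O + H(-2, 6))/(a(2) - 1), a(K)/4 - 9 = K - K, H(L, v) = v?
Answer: 336/5 ≈ 67.200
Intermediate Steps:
a(K) = 36 (a(K) = 36 + 4*(K - K) = 36 + 4*0 = 36 + 0 = 36)
T(N, O) = 6/35 + O/35 (T(N, O) = (O + 6)/(36 - 1) = (6 + O)/35 = (6 + O)*(1/35) = 6/35 + O/35)
(T(5, 1)*16)*21 = ((6/35 + (1/35)*1)*16)*21 = ((6/35 + 1/35)*16)*21 = ((⅕)*16)*21 = (16/5)*21 = 336/5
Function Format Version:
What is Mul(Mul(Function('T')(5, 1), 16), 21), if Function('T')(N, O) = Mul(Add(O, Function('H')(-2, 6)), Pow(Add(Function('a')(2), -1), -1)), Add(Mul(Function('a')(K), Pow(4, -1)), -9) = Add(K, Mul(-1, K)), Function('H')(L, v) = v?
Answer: Rational(336, 5) ≈ 67.200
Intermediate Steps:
Function('a')(K) = 36 (Function('a')(K) = Add(36, Mul(4, Add(K, Mul(-1, K)))) = Add(36, Mul(4, 0)) = Add(36, 0) = 36)
Function('T')(N, O) = Add(Rational(6, 35), Mul(Rational(1, 35), O)) (Function('T')(N, O) = Mul(Add(O, 6), Pow(Add(36, -1), -1)) = Mul(Add(6, O), Pow(35, -1)) = Mul(Add(6, O), Rational(1, 35)) = Add(Rational(6, 35), Mul(Rational(1, 35), O)))
Mul(Mul(Function('T')(5, 1), 16), 21) = Mul(Mul(Add(Rational(6, 35), Mul(Rational(1, 35), 1)), 16), 21) = Mul(Mul(Add(Rational(6, 35), Rational(1, 35)), 16), 21) = Mul(Mul(Rational(1, 5), 16), 21) = Mul(Rational(16, 5), 21) = Rational(336, 5)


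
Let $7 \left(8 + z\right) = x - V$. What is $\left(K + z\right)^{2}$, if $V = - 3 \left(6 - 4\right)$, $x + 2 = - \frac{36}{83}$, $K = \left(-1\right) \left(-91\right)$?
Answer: $\frac{2354093361}{337561} \approx 6973.8$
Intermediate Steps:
$K = 91$
$x = - \frac{202}{83}$ ($x = -2 - \frac{36}{83} = - \frac{202}{83} \approx -2.4337$)
$V = -6$ ($V = \left(-3\right) 2 = -6$)
$z = - \frac{4352}{581}$ ($z = -8 + \frac{- \frac{202}{83} - -6}{7} = -8 + \frac{- \frac{202}{83} + 6}{7} = -8 + \frac{1}{7} \cdot \frac{296}{83} = -8 + \frac{296}{581} = - \frac{4352}{581} \approx -7.4905$)
$\left(K + z\right)^{2} = \left(91 - \frac{4352}{581}\right)^{2} = \left(\frac{48519}{581}\right)^{2} = \frac{2354093361}{337561}$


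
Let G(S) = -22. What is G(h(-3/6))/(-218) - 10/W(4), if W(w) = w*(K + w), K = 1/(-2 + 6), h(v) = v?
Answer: -903/1853 ≈ -0.48732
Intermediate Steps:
K = 1/4 ≈ 0.25000
W(w) = w*(1/4 + w)
G(h(-3/6))/(-218) - 10/W(4) = -22/(-218) - 10*1/(4*(1/4 + 4)) = -22*(-1/218) - 10/(4*(17/4)) = 11/109 - 10/17 = -903/1853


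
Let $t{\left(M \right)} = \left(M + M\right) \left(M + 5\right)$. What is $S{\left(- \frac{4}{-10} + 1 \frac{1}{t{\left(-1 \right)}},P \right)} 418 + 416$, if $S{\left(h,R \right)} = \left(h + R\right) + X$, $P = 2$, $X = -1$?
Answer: $\frac{18979}{20} \approx 948.95$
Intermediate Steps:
$t{\left(M \right)} = 2 M \left(5 + M\right)$
$S{\left(h,R \right)} = -1 + R + h$ ($S{\left(h,R \right)} = \left(h + R\right) - 1 = \left(R + h\right) - 1 = -1 + R + h$)
$S{\left(- \frac{4}{-10} + 1 \frac{1}{t{\left(-1 \right)}},P \right)} 418 + 416 = \left(-1 + 2 + \left(- \frac{4}{-10} + 1 \frac{1}{2 \left(-1\right) \left(5 - 1\right)}\right)\right) 418 + 416 = \left(-1 + 2 + \left(\left(-4\right) \left(- \frac{1}{10}\right) + 1 \frac{1}{2 \left(-1\right) 4}\right)\right) 418 + 416 = \left(-1 + 2 + \left(\frac{2}{5} + 1 \frac{1}{-8}\right)\right) 418 + 416 = \left(-1 + 2 + \left(\frac{2}{5} + 1 \left(- \frac{1}{8}\right)\right)\right) 418 + 416 = \left(-1 + 2 + \left(\frac{2}{5} - \frac{1}{8}\right)\right) 418 + 416 = \left(-1 + 2 + \frac{11}{40}\right) 418 + 416 = \frac{51}{40} \cdot 418 + 416 = \frac{10659}{20} + 416 = \frac{18979}{20}$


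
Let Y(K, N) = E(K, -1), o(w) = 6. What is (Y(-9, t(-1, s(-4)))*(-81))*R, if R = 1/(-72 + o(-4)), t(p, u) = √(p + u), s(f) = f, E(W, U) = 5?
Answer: 135/22 ≈ 6.1364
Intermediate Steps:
Y(K, N) = 5
R = -1/66 (R = 1/(-72 + 6) = 1/(-66) = -1/66 ≈ -0.015152)
(Y(-9, t(-1, s(-4)))*(-81))*R = (5*(-81))*(-1/66) = -405*(-1/66) = 135/22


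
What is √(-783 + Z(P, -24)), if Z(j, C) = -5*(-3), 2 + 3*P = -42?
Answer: 16*I*√3 ≈ 27.713*I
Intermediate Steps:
P = -44/3 (P = -⅔ + (⅓)*(-42) = -⅔ - 14 = -44/3 ≈ -14.667)
Z(j, C) = 15
√(-783 + Z(P, -24)) = √(-783 + 15) = √(-768) = 16*I*√3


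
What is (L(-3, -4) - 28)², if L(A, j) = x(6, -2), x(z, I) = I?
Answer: 900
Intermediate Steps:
L(A, j) = -2
(L(-3, -4) - 28)² = (-2 - 28)² = (-30)² = 900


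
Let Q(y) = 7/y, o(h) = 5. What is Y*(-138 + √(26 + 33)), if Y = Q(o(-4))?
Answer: -966/5 + 7*√59/5 ≈ -182.45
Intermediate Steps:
Y = 7/5 ≈ 1.4000
Y*(-138 + √(26 + 33)) = 7*(-138 + √(26 + 33))/5 = 7*(-138 + √59)/5 = -966/5 + 7*√59/5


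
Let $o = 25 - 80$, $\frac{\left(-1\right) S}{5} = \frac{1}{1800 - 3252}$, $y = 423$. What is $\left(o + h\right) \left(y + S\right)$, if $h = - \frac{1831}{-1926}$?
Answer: $- \frac{63937709899}{2796552} \approx -22863.0$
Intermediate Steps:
$S = \frac{5}{1452}$ ($S = - \frac{5}{1800 - 3252} = - \frac{5}{-1452} = \left(-5\right) \left(- \frac{1}{1452}\right) = \frac{5}{1452} \approx 0.0034435$)
$o = -55$ ($o = 25 - 80 = -55$)
$h = \frac{1831}{1926}$ ($h = \left(-1831\right) \left(- \frac{1}{1926}\right) = \frac{1831}{1926} \approx 0.95068$)
$\left(o + h\right) \left(y + S\right) = \left(-55 + \frac{1831}{1926}\right) \left(423 + \frac{5}{1452}\right) = \left(- \frac{104099}{1926}\right) \frac{614201}{1452} = - \frac{63937709899}{2796552}$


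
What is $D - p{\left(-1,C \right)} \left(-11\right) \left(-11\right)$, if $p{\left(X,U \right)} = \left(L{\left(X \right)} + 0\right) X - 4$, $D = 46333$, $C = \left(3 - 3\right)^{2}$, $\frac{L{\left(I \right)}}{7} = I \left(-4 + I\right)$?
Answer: $51052$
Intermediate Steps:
$L{\left(I \right)} = 7 I \left(-4 + I\right)$
$C = 0$ ($C = 0^{2} = 0$)
$p{\left(X,U \right)} = -4 + 7 X^{2} \left(-4 + X\right)$ ($p{\left(X,U \right)} = \left(7 X \left(-4 + X\right) + 0\right) X - 4 = 7 X \left(-4 + X\right) X - 4 = 7 X^{2} \left(-4 + X\right) - 4 = -4 + 7 X^{2} \left(-4 + X\right)$)
$D - p{\left(-1,C \right)} \left(-11\right) \left(-11\right) = 46333 - \left(-4 + 7 \left(-1\right)^{2} \left(-4 - 1\right)\right) \left(-11\right) \left(-11\right) = 46333 - \left(-4 + 7 \cdot 1 \left(-5\right)\right) \left(-11\right) \left(-11\right) = 46333 - \left(-4 - 35\right) \left(-11\right) \left(-11\right) = 46333 - \left(-39\right) \left(-11\right) \left(-11\right) = 46333 - 429 \left(-11\right) = 46333 - -4719 = 46333 + 4719 = 51052$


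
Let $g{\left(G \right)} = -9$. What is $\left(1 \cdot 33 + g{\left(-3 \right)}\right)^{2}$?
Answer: $576$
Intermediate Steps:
$\left(1 \cdot 33 + g{\left(-3 \right)}\right)^{2} = \left(1 \cdot 33 - 9\right)^{2} = \left(33 - 9\right)^{2} = 24^{2} = 576$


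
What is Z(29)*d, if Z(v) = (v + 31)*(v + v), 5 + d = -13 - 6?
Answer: -83520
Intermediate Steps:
d = -24 (d = -5 + (-13 - 6) = -5 - 19 = -24)
Z(v) = 2*v*(31 + v) (Z(v) = (31 + v)*(2*v) = 2*v*(31 + v))
Z(29)*d = (2*29*(31 + 29))*(-24) = (2*29*60)*(-24) = 3480*(-24) = -83520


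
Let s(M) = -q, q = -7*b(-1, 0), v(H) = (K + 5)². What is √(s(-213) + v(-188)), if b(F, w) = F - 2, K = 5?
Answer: √79 ≈ 8.8882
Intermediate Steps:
b(F, w) = -2 + F
v(H) = 100 (v(H) = (5 + 5)² = 10² = 100)
q = 21 (q = -7*(-2 - 1) = -7*(-3) = 21)
s(M) = -21 (s(M) = -1*21 = -21)
√(s(-213) + v(-188)) = √(-21 + 100) = √79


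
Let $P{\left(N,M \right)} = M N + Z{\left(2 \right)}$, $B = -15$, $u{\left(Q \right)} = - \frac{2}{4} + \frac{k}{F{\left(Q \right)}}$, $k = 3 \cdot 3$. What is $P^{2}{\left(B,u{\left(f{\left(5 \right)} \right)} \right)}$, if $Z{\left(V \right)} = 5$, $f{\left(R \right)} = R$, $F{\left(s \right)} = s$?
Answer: $\frac{841}{4} \approx 210.25$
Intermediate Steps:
$k = 9$
$u{\left(Q \right)} = - \frac{1}{2} + \frac{9}{Q}$ ($u{\left(Q \right)} = - \frac{2}{4} + \frac{9}{Q} = \left(-2\right) \frac{1}{4} + \frac{9}{Q} = - \frac{1}{2} + \frac{9}{Q}$)
$P{\left(N,M \right)} = 5 + M N$ ($P{\left(N,M \right)} = M N + 5 = 5 + M N$)
$P^{2}{\left(B,u{\left(f{\left(5 \right)} \right)} \right)} = \left(5 + \frac{18 - 5}{2 \cdot 5} \left(-15\right)\right)^{2} = \left(5 + \frac{1}{2} \cdot \frac{1}{5} \left(18 - 5\right) \left(-15\right)\right)^{2} = \left(5 + \frac{1}{2} \cdot \frac{1}{5} \cdot 13 \left(-15\right)\right)^{2} = \left(5 + \frac{13}{10} \left(-15\right)\right)^{2} = \left(5 - \frac{39}{2}\right)^{2} = \left(- \frac{29}{2}\right)^{2} = \frac{841}{4}$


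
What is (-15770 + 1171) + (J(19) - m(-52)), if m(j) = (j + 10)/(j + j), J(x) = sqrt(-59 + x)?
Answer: -759169/52 + 2*I*sqrt(10) ≈ -14599.0 + 6.3246*I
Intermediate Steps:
m(j) = (10 + j)/(2*j) (m(j) = (10 + j)/((2*j)) = (10 + j)*(1/(2*j)) = (10 + j)/(2*j))
(-15770 + 1171) + (J(19) - m(-52)) = (-15770 + 1171) + (sqrt(-59 + 19) - (10 - 52)/(2*(-52))) = -14599 + (sqrt(-40) - (-1)*(-42)/(2*52)) = -14599 + (2*I*sqrt(10) - 1*21/52) = -14599 + (2*I*sqrt(10) - 21/52) = -14599 + (-21/52 + 2*I*sqrt(10)) = -759169/52 + 2*I*sqrt(10)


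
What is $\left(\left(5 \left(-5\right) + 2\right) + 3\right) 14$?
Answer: $-280$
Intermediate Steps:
$\left(\left(5 \left(-5\right) + 2\right) + 3\right) 14 = \left(\left(-25 + 2\right) + 3\right) 14 = \left(-23 + 3\right) 14 = \left(-20\right) 14 = -280$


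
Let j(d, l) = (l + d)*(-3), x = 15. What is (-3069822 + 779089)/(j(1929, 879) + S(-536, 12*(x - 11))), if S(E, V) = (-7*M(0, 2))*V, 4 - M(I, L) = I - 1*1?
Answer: 2290733/10104 ≈ 226.72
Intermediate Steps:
M(I, L) = 5 - I (M(I, L) = 4 - (I - 1*1) = 4 - (I - 1) = 4 - (-1 + I) = 4 + (1 - I) = 5 - I)
S(E, V) = -35*V (S(E, V) = (-7*(5 - 1*0))*V = (-7*(5 + 0))*V = (-7*5)*V = -35*V)
j(d, l) = -3*d - 3*l (j(d, l) = (d + l)*(-3) = -3*d - 3*l)
(-3069822 + 779089)/(j(1929, 879) + S(-536, 12*(x - 11))) = (-3069822 + 779089)/((-3*1929 - 3*879) - 420*(15 - 11)) = -2290733/((-5787 - 2637) - 420*4) = -2290733/(-8424 - 35*48) = -2290733/(-8424 - 1680) = -2290733/(-10104) = -2290733*(-1/10104) = 2290733/10104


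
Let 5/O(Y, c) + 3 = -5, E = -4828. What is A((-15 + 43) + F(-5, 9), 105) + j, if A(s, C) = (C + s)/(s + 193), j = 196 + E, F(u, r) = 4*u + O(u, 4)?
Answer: -7424197/1603 ≈ -4631.4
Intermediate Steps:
O(Y, c) = -5/8 (O(Y, c) = 5/(-3 - 5) = 5/(-8) = 5*(-1/8) = -5/8)
F(u, r) = -5/8 + 4*u (F(u, r) = 4*u - 5/8 = -5/8 + 4*u)
j = -4632 (j = 196 - 4828 = -4632)
A(s, C) = (C + s)/(193 + s)
A((-15 + 43) + F(-5, 9), 105) + j = (105 + ((-15 + 43) + (-5/8 + 4*(-5))))/(193 + ((-15 + 43) + (-5/8 + 4*(-5)))) - 4632 = (105 + (28 + (-5/8 - 20)))/(193 + (28 + (-5/8 - 20))) - 4632 = (105 + (28 - 165/8))/(193 + (28 - 165/8)) - 4632 = (105 + 59/8)/(193 + 59/8) - 4632 = (899/8)/(1603/8) - 4632 = (8/1603)*(899/8) - 4632 = 899/1603 - 4632 = -7424197/1603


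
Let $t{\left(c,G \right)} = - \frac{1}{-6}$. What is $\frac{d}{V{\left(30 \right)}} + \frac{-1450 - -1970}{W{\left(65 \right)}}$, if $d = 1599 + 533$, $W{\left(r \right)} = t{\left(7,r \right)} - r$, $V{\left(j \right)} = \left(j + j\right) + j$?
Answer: $\frac{274274}{17505} \approx 15.668$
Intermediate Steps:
$t{\left(c,G \right)} = \frac{1}{6}$ ($t{\left(c,G \right)} = \left(-1\right) \left(- \frac{1}{6}\right) = \frac{1}{6}$)
$V{\left(j \right)} = 3 j$ ($V{\left(j \right)} = 2 j + j = 3 j$)
$W{\left(r \right)} = \frac{1}{6} - r$
$d = 2132$
$\frac{d}{V{\left(30 \right)}} + \frac{-1450 - -1970}{W{\left(65 \right)}} = \frac{2132}{3 \cdot 30} + \frac{-1450 - -1970}{\frac{1}{6} - 65} = \frac{2132}{90} + \frac{-1450 + 1970}{\frac{1}{6} - 65} = 2132 \cdot \frac{1}{90} + \frac{520}{- \frac{389}{6}} = \frac{1066}{45} + 520 \left(- \frac{6}{389}\right) = \frac{1066}{45} - \frac{3120}{389} = \frac{274274}{17505}$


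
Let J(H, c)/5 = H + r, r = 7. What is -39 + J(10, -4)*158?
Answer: 13391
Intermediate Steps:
J(H, c) = 35 + 5*H (J(H, c) = 5*(H + 7) = 5*(7 + H) = 35 + 5*H)
-39 + J(10, -4)*158 = -39 + (35 + 5*10)*158 = -39 + (35 + 50)*158 = -39 + 85*158 = -39 + 13430 = 13391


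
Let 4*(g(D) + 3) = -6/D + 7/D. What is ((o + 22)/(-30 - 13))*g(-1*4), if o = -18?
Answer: 49/172 ≈ 0.28488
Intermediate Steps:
g(D) = -3 + 1/(4*D) (g(D) = -3 + (-6/D + 7/D)/4 = -3 + 1/(4*D))
((o + 22)/(-30 - 13))*g(-1*4) = ((-18 + 22)/(-30 - 13))*(-3 + 1/(4*((-1*4)))) = (4/(-43))*(-3 + (1/4)/(-4)) = (4*(-1/43))*(-3 + (1/4)*(-1/4)) = -4*(-3 - 1/16)/43 = -4/43*(-49/16) = 49/172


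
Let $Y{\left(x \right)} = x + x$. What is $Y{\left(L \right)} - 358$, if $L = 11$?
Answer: $-336$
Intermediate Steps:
$Y{\left(x \right)} = 2 x$
$Y{\left(L \right)} - 358 = 2 \cdot 11 - 358 = 22 - 358 = -336$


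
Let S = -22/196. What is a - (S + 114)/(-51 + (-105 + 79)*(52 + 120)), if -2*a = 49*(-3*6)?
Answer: 195486175/443254 ≈ 441.03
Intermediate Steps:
S = -11/98 (S = -22*1/196 = -11/98 ≈ -0.11224)
a = 441 (a = -49*(-3*6)/2 = -49*(-18)/2 = -1/2*(-882) = 441)
a - (S + 114)/(-51 + (-105 + 79)*(52 + 120)) = 441 - (-11/98 + 114)/(-51 + (-105 + 79)*(52 + 120)) = 441 - 11161/(98*(-51 - 26*172)) = 441 - 11161/(98*(-51 - 4472)) = 441 - 11161/(98*(-4523)) = 441 - 11161*(-1)/(98*4523) = 441 - 1*(-11161/443254) = 441 + 11161/443254 = 195486175/443254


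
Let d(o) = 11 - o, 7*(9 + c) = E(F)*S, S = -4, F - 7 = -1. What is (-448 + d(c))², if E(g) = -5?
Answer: 9096256/49 ≈ 1.8564e+5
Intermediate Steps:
F = 6 (F = 7 - 1 = 6)
c = -43/7 (c = -9 + (-5*(-4))/7 = -9 + (⅐)*20 = -9 + 20/7 = -43/7 ≈ -6.1429)
(-448 + d(c))² = (-448 + (11 - 1*(-43/7)))² = (-448 + (11 + 43/7))² = (-448 + 120/7)² = (-3016/7)² = 9096256/49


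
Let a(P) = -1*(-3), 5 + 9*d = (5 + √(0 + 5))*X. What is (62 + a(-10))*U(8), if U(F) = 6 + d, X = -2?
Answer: 845/3 - 130*√5/9 ≈ 249.37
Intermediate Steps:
d = -5/3 - 2*√5/9 (d = -5/9 + ((5 + √(0 + 5))*(-2))/9 = -5/9 + ((5 + √5)*(-2))/9 = -5/9 + (-10 - 2*√5)/9 = -5/9 + (-10/9 - 2*√5/9) = -5/3 - 2*√5/9 ≈ -2.1636)
U(F) = 13/3 - 2*√5/9 (U(F) = 6 + (-5/3 - 2*√5/9) = 13/3 - 2*√5/9)
a(P) = 3
(62 + a(-10))*U(8) = (62 + 3)*(13/3 - 2*√5/9) = 65*(13/3 - 2*√5/9) = 845/3 - 130*√5/9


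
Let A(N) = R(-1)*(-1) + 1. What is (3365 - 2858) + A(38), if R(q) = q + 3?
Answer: 506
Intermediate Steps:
R(q) = 3 + q
A(N) = -1 (A(N) = (3 - 1)*(-1) + 1 = 2*(-1) + 1 = -2 + 1 = -1)
(3365 - 2858) + A(38) = (3365 - 2858) - 1 = 507 - 1 = 506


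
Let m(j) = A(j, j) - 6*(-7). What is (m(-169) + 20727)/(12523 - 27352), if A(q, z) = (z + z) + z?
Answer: -6754/4943 ≈ -1.3664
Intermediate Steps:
A(q, z) = 3*z (A(q, z) = 2*z + z = 3*z)
m(j) = 42 + 3*j (m(j) = 3*j - 6*(-7) = 3*j + 42 = 42 + 3*j)
(m(-169) + 20727)/(12523 - 27352) = ((42 + 3*(-169)) + 20727)/(12523 - 27352) = ((42 - 507) + 20727)/(-14829) = (-465 + 20727)*(-1/14829) = 20262*(-1/14829) = -6754/4943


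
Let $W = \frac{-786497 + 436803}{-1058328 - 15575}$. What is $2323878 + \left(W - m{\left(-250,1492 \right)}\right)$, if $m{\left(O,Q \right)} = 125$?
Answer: $\frac{2495485667653}{1073903} \approx 2.3238 \cdot 10^{6}$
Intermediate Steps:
$W = \frac{349694}{1073903}$ ($W = - \frac{349694}{-1073903} = \left(-349694\right) \left(- \frac{1}{1073903}\right) = \frac{349694}{1073903} \approx 0.32563$)
$2323878 + \left(W - m{\left(-250,1492 \right)}\right) = 2323878 + \left(\frac{349694}{1073903} - 125\right) = 2323878 - \frac{133888181}{1073903} = \frac{2495485667653}{1073903}$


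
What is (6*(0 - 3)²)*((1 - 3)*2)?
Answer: -216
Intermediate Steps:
(6*(0 - 3)²)*((1 - 3)*2) = (6*(-3)²)*(-2*2) = (6*9)*(-4) = 54*(-4) = -216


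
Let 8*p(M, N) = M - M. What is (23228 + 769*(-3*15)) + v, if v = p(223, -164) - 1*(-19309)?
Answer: 7932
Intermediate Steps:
p(M, N) = 0 (p(M, N) = (M - M)/8 = (⅛)*0 = 0)
v = 19309 (v = 0 - 1*(-19309) = 0 + 19309 = 19309)
(23228 + 769*(-3*15)) + v = (23228 + 769*(-3*15)) + 19309 = (23228 + 769*(-45)) + 19309 = (23228 - 34605) + 19309 = -11377 + 19309 = 7932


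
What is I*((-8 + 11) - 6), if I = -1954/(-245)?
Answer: -5862/245 ≈ -23.927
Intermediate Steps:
I = 1954/245 (I = -1954*(-1/245) = 1954/245 ≈ 7.9755)
I*((-8 + 11) - 6) = 1954*((-8 + 11) - 6)/245 = 1954*(3 - 6)/245 = (1954/245)*(-3) = -5862/245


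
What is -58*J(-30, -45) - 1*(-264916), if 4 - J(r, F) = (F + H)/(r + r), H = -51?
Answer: 1323884/5 ≈ 2.6478e+5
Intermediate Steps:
J(r, F) = 4 - (-51 + F)/(2*r) (J(r, F) = 4 - (F - 51)/(r + r) = 4 - (-51 + F)/(2*r))
-58*J(-30, -45) - 1*(-264916) = -29*(51 - 1*(-45) + 8*(-30))/(-30) - 1*(-264916) = -29*(-1)*(51 + 45 - 240)/30 + 264916 = -29*(-1)*(-144)/30 + 264916 = -58*12/5 + 264916 = -696/5 + 264916 = 1323884/5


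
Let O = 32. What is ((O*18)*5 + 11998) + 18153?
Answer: 33031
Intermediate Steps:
((O*18)*5 + 11998) + 18153 = ((32*18)*5 + 11998) + 18153 = (576*5 + 11998) + 18153 = (2880 + 11998) + 18153 = 14878 + 18153 = 33031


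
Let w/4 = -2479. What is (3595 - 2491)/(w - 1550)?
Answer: -184/1911 ≈ -0.096285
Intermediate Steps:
w = -9916 (w = 4*(-2479) = -9916)
(3595 - 2491)/(w - 1550) = (3595 - 2491)/(-9916 - 1550) = 1104/(-11466) = 1104*(-1/11466) = -184/1911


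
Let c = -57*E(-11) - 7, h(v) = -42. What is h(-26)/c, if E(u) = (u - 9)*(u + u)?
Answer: 42/25087 ≈ 0.0016742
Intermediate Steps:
E(u) = 2*u*(-9 + u) (E(u) = (-9 + u)*(2*u) = 2*u*(-9 + u))
c = -25087 (c = -114*(-11)*(-9 - 11) - 7 = -114*(-11)*(-20) - 7 = -57*440 - 7 = -25080 - 7 = -25087)
h(-26)/c = -42/(-25087) = -42*(-1/25087) = 42/25087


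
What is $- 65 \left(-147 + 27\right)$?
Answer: $7800$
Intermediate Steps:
$- 65 \left(-147 + 27\right) = \left(-65\right) \left(-120\right) = 7800$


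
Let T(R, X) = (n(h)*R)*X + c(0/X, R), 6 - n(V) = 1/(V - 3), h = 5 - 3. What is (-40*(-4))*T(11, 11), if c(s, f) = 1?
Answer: 135680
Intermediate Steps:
h = 2
n(V) = 6 - 1/(-3 + V) (n(V) = 6 - 1/(V - 3) = 6 - 1/(-3 + V))
T(R, X) = 1 + 7*R*X (T(R, X) = (((-19 + 6*2)/(-3 + 2))*R)*X + 1 = (((-19 + 12)/(-1))*R)*X + 1 = ((-1*(-7))*R)*X + 1 = (7*R)*X + 1 = 7*R*X + 1 = 1 + 7*R*X)
(-40*(-4))*T(11, 11) = (-40*(-4))*(1 + 7*11*11) = 160*(1 + 847) = 160*848 = 135680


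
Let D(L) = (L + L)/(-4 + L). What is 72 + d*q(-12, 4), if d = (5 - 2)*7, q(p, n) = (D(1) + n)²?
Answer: 916/3 ≈ 305.33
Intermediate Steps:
D(L) = 2*L/(-4 + L) (D(L) = (2*L)/(-4 + L) = 2*L/(-4 + L))
q(p, n) = (-⅔ + n)² (q(p, n) = (2*1/(-4 + 1) + n)² = (2*1/(-3) + n)² = (2*1*(-⅓) + n)² = (-⅔ + n)²)
d = 21 (d = 3*7 = 21)
72 + d*q(-12, 4) = 72 + 21*((-2 + 3*4)²/9) = 72 + 21*((-2 + 12)²/9) = 72 + 21*((⅑)*10²) = 72 + 21*((⅑)*100) = 72 + 21*(100/9) = 72 + 700/3 = 916/3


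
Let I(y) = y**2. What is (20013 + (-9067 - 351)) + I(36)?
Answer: 11891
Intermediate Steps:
(20013 + (-9067 - 351)) + I(36) = (20013 + (-9067 - 351)) + 36**2 = (20013 - 9418) + 1296 = 10595 + 1296 = 11891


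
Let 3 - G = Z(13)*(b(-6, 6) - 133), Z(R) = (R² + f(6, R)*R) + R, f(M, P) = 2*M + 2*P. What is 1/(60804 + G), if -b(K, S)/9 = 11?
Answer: 1/217639 ≈ 4.5948e-6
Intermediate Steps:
b(K, S) = -99 (b(K, S) = -9*11 = -99)
Z(R) = R + R² + R*(12 + 2*R) (Z(R) = (R² + (2*6 + 2*R)*R) + R = (R² + (12 + 2*R)*R) + R = (R² + R*(12 + 2*R)) + R = R + R² + R*(12 + 2*R))
G = 156835 (G = 3 - 13*(13 + 3*13)*(-99 - 133) = 3 - 13*(13 + 39)*(-232) = 3 - 13*52*(-232) = 3 - 676*(-232) = 3 - 1*(-156832) = 3 + 156832 = 156835)
1/(60804 + G) = 1/(60804 + 156835) = 1/217639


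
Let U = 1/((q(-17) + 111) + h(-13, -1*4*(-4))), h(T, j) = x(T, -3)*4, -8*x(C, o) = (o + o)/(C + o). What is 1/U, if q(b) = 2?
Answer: 1805/16 ≈ 112.81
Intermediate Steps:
x(C, o) = -o/(4*(C + o)) (x(C, o) = -(o + o)/(8*(C + o)) = -2*o/(8*(C + o)) = -o/(4*(C + o)))
h(T, j) = 12/(-12 + 4*T) (h(T, j) = -1*(-3)/(4*T + 4*(-3))*4 = -1*(-3)/(4*T - 12)*4 = -1*(-3)/(-12 + 4*T)*4 = (3/(-12 + 4*T))*4 = 12/(-12 + 4*T))
U = 16/1805 (U = 1/((2 + 111) + 3/(-3 - 13)) = 1/(113 + 3/(-16)) = 1/(113 + 3*(-1/16)) = 1/(113 - 3/16) = 1/(1805/16) = 16/1805 ≈ 0.0088643)
1/U = 1/(16/1805) = 1805/16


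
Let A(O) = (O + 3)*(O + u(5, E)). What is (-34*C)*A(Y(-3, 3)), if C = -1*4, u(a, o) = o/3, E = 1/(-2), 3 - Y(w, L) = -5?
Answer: 35156/3 ≈ 11719.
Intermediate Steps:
Y(w, L) = 8 (Y(w, L) = 3 - 1*(-5) = 3 + 5 = 8)
E = -1/2 (E = 1*(-1/2) = -1/2 ≈ -0.50000)
u(a, o) = o/3 (u(a, o) = o*(1/3) = o/3)
A(O) = (3 + O)*(-1/6 + O) (A(O) = (O + 3)*(O + (1/3)*(-1/2)) = (3 + O)*(O - 1/6) = (3 + O)*(-1/6 + O))
C = -4
(-34*C)*A(Y(-3, 3)) = (-34*(-4))*(-1/2 + 8**2 + (17/6)*8) = 136*(-1/2 + 64 + 68/3) = 136*(517/6) = 35156/3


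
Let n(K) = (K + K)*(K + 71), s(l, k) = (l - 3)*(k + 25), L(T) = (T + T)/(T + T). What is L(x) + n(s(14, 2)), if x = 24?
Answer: 218593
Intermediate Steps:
L(T) = 1 (L(T) = (2*T)/((2*T)) = (2*T)*(1/(2*T)) = 1)
s(l, k) = (-3 + l)*(25 + k)
n(K) = 2*K*(71 + K) (n(K) = (2*K)*(71 + K) = 2*K*(71 + K))
L(x) + n(s(14, 2)) = 1 + 2*(-75 - 3*2 + 25*14 + 2*14)*(71 + (-75 - 3*2 + 25*14 + 2*14)) = 1 + 2*(-75 - 6 + 350 + 28)*(71 + (-75 - 6 + 350 + 28)) = 1 + 2*297*(71 + 297) = 1 + 2*297*368 = 1 + 218592 = 218593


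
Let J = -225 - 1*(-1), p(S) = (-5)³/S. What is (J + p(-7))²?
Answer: 2082249/49 ≈ 42495.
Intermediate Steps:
p(S) = -125/S
J = -224 (J = -225 + 1 = -224)
(J + p(-7))² = (-224 - 125/(-7))² = (-224 - 125*(-⅐))² = (-224 + 125/7)² = (-1443/7)² = 2082249/49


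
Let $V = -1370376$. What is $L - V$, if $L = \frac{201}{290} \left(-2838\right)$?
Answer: $\frac{198419301}{145} \approx 1.3684 \cdot 10^{6}$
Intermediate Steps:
$L = - \frac{285219}{145}$ ($L = 201 \cdot \frac{1}{290} \left(-2838\right) = \frac{201}{290} \left(-2838\right) = - \frac{285219}{145} \approx -1967.0$)
$L - V = - \frac{285219}{145} - -1370376 = - \frac{285219}{145} + 1370376 = \frac{198419301}{145}$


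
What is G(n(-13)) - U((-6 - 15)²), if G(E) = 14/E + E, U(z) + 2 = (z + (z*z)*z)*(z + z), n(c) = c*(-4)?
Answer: -1966798798373/26 ≈ -7.5646e+10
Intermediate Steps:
n(c) = -4*c
U(z) = -2 + 2*z*(z + z³) (U(z) = -2 + (z + (z*z)*z)*(z + z) = -2 + (z + z²*z)*(2*z) = -2 + (z + z³)*(2*z) = -2 + 2*z*(z + z³))
G(E) = E + 14/E
G(n(-13)) - U((-6 - 15)²) = (-4*(-13) + 14/((-4*(-13)))) - (-2 + 2*((-6 - 15)²)² + 2*((-6 - 15)²)⁴) = (52 + 14/52) - (-2 + 2*((-21)²)² + 2*((-21)²)⁴) = (52 + 14*(1/52)) - (-2 + 2*441² + 2*441⁴) = (52 + 7/26) - (-2 + 2*194481 + 2*37822859361) = 1359/26 - (-2 + 388962 + 75645718722) = 1359/26 - 1*75646107682 = 1359/26 - 75646107682 = -1966798798373/26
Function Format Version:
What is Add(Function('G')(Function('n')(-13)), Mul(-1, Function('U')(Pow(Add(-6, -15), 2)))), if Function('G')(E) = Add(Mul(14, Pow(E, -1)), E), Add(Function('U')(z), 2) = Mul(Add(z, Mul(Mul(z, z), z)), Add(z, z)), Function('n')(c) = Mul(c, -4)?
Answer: Rational(-1966798798373, 26) ≈ -7.5646e+10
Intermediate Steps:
Function('n')(c) = Mul(-4, c)
Function('U')(z) = Add(-2, Mul(2, z, Add(z, Pow(z, 3)))) (Function('U')(z) = Add(-2, Mul(Add(z, Mul(Mul(z, z), z)), Add(z, z))) = Add(-2, Mul(Add(z, Mul(Pow(z, 2), z)), Mul(2, z))) = Add(-2, Mul(Add(z, Pow(z, 3)), Mul(2, z))) = Add(-2, Mul(2, z, Add(z, Pow(z, 3)))))
Function('G')(E) = Add(E, Mul(14, Pow(E, -1)))
Add(Function('G')(Function('n')(-13)), Mul(-1, Function('U')(Pow(Add(-6, -15), 2)))) = Add(Add(Mul(-4, -13), Mul(14, Pow(Mul(-4, -13), -1))), Mul(-1, Add(-2, Mul(2, Pow(Pow(Add(-6, -15), 2), 2)), Mul(2, Pow(Pow(Add(-6, -15), 2), 4))))) = Add(Add(52, Mul(14, Pow(52, -1))), Mul(-1, Add(-2, Mul(2, Pow(Pow(-21, 2), 2)), Mul(2, Pow(Pow(-21, 2), 4))))) = Add(Add(52, Mul(14, Rational(1, 52))), Mul(-1, Add(-2, Mul(2, Pow(441, 2)), Mul(2, Pow(441, 4))))) = Add(Add(52, Rational(7, 26)), Mul(-1, Add(-2, Mul(2, 194481), Mul(2, 37822859361)))) = Add(Rational(1359, 26), Mul(-1, Add(-2, 388962, 75645718722))) = Add(Rational(1359, 26), Mul(-1, 75646107682)) = Add(Rational(1359, 26), -75646107682) = Rational(-1966798798373, 26)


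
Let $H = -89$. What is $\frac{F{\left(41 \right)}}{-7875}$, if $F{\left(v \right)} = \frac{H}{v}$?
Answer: $\frac{89}{322875} \approx 0.00027565$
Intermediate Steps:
$F{\left(v \right)} = - \frac{89}{v}$
$\frac{F{\left(41 \right)}}{-7875} = \frac{\left(-89\right) \frac{1}{41}}{-7875} = \left(-89\right) \frac{1}{41} \left(- \frac{1}{7875}\right) = \left(- \frac{89}{41}\right) \left(- \frac{1}{7875}\right) = \frac{89}{322875}$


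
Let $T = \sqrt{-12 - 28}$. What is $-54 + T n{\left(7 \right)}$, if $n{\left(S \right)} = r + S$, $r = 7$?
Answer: $-54 + 28 i \sqrt{10} \approx -54.0 + 88.544 i$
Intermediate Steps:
$n{\left(S \right)} = 7 + S$
$T = 2 i \sqrt{10}$ ($T = \sqrt{-40} = 2 i \sqrt{10} \approx 6.3246 i$)
$-54 + T n{\left(7 \right)} = -54 + 2 i \sqrt{10} \left(7 + 7\right) = -54 + 2 i \sqrt{10} \cdot 14 = -54 + 28 i \sqrt{10}$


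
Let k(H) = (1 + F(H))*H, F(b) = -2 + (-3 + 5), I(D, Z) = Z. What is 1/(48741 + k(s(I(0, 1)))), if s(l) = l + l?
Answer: 1/48743 ≈ 2.0516e-5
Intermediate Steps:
F(b) = 0 (F(b) = -2 + 2 = 0)
s(l) = 2*l
k(H) = H (k(H) = (1 + 0)*H = 1*H = H)
1/(48741 + k(s(I(0, 1)))) = 1/(48741 + 2*1) = 1/(48741 + 2) = 1/48743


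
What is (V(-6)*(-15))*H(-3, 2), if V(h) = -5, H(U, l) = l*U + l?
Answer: -300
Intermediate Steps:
H(U, l) = l + U*l (H(U, l) = U*l + l = l + U*l)
(V(-6)*(-15))*H(-3, 2) = (-5*(-15))*(2*(1 - 3)) = 75*(2*(-2)) = 75*(-4) = -300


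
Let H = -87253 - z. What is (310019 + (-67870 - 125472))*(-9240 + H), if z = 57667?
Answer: -17986926320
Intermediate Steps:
H = -144920 (H = -87253 - 1*57667 = -87253 - 57667 = -144920)
(310019 + (-67870 - 125472))*(-9240 + H) = (310019 + (-67870 - 125472))*(-9240 - 144920) = (310019 - 193342)*(-154160) = 116677*(-154160) = -17986926320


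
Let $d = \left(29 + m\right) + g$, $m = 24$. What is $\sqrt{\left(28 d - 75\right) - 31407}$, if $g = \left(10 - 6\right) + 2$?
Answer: $i \sqrt{29830} \approx 172.71 i$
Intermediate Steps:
$g = 6$ ($g = 4 + 2 = 6$)
$d = 59$ ($d = \left(29 + 24\right) + 6 = 53 + 6 = 59$)
$\sqrt{\left(28 d - 75\right) - 31407} = \sqrt{\left(28 \cdot 59 - 75\right) - 31407} = \sqrt{\left(1652 - 75\right) - 31407} = \sqrt{1577 - 31407} = \sqrt{-29830} = i \sqrt{29830}$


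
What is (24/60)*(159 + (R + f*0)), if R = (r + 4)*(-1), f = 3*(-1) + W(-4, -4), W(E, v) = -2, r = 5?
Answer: 60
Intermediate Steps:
f = -5 (f = 3*(-1) - 2 = -3 - 2 = -5)
R = -9 (R = (5 + 4)*(-1) = 9*(-1) = -9)
(24/60)*(159 + (R + f*0)) = (24/60)*(159 + (-9 - 5*0)) = (24*(1/60))*(159 + (-9 + 0)) = 2*(159 - 9)/5 = (2/5)*150 = 60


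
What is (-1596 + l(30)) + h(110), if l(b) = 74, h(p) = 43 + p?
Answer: -1369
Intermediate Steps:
(-1596 + l(30)) + h(110) = (-1596 + 74) + (43 + 110) = -1522 + 153 = -1369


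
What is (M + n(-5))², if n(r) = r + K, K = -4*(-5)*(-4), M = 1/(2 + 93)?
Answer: 65189476/9025 ≈ 7223.2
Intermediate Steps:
M = 1/95 ≈ 0.010526
K = -80 (K = 20*(-4) = -80)
n(r) = -80 + r (n(r) = r - 80 = -80 + r)
(M + n(-5))² = (1/95 + (-80 - 5))² = (1/95 - 85)² = (-8074/95)² = 65189476/9025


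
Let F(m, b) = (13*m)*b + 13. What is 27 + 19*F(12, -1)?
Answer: -2690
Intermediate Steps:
F(m, b) = 13 + 13*b*m (F(m, b) = 13*b*m + 13 = 13 + 13*b*m)
27 + 19*F(12, -1) = 27 + 19*(13 + 13*(-1)*12) = 27 + 19*(13 - 156) = 27 + 19*(-143) = 27 - 2717 = -2690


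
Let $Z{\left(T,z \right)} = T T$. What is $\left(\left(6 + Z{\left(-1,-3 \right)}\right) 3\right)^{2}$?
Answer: $441$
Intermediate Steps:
$Z{\left(T,z \right)} = T^{2}$
$\left(\left(6 + Z{\left(-1,-3 \right)}\right) 3\right)^{2} = \left(\left(6 + \left(-1\right)^{2}\right) 3\right)^{2} = \left(\left(6 + 1\right) 3\right)^{2} = \left(7 \cdot 3\right)^{2} = 21^{2} = 441$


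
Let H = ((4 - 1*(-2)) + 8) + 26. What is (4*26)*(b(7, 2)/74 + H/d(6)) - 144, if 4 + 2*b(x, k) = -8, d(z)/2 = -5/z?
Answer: -97992/37 ≈ -2648.4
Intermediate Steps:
d(z) = -10/z (d(z) = 2*(-5/z) = -10/z)
b(x, k) = -6 (b(x, k) = -2 + (½)*(-8) = -2 - 4 = -6)
H = 40 (H = ((4 + 2) + 8) + 26 = (6 + 8) + 26 = 14 + 26 = 40)
(4*26)*(b(7, 2)/74 + H/d(6)) - 144 = (4*26)*(-6/74 + 40/((-10/6))) - 144 = 104*(-6*1/74 + 40/((-10*⅙))) - 144 = 104*(-3/37 + 40/(-5/3)) - 144 = 104*(-3/37 + 40*(-⅗)) - 144 = 104*(-3/37 - 24) - 144 = 104*(-891/37) - 144 = -92664/37 - 144 = -97992/37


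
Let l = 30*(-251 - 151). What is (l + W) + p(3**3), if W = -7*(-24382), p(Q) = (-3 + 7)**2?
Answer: 158630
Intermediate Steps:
p(Q) = 16 (p(Q) = 4**2 = 16)
l = -12060 (l = 30*(-402) = -12060)
W = 170674
(l + W) + p(3**3) = (-12060 + 170674) + 16 = 158614 + 16 = 158630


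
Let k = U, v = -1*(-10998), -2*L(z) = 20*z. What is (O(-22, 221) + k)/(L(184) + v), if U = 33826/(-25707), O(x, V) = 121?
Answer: 3076721/235424706 ≈ 0.013069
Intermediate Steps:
L(z) = -10*z
v = 10998
U = -33826/25707 (U = 33826*(-1/25707) = -33826/25707 ≈ -1.3158)
k = -33826/25707 ≈ -1.3158
(O(-22, 221) + k)/(L(184) + v) = (121 - 33826/25707)/(-10*184 + 10998) = 3076721/(25707*(-1840 + 10998)) = (3076721/25707)/9158 = (3076721/25707)*(1/9158) = 3076721/235424706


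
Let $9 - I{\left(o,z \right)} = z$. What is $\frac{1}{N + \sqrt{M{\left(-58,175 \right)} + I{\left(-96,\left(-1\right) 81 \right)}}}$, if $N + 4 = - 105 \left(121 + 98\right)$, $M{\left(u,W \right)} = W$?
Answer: $- \frac{22999}{528953736} - \frac{\sqrt{265}}{528953736} \approx -4.3511 \cdot 10^{-5}$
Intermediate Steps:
$I{\left(o,z \right)} = 9 - z$
$N = -22999$ ($N = -4 - 105 \left(121 + 98\right) = -4 - 22995 = -22999$)
$\frac{1}{N + \sqrt{M{\left(-58,175 \right)} + I{\left(-96,\left(-1\right) 81 \right)}}} = \frac{1}{-22999 + \sqrt{175 - \left(-9 - 81\right)}} = \frac{1}{-22999 + \sqrt{175 + \left(9 - -81\right)}} = \frac{1}{-22999 + \sqrt{175 + \left(9 + 81\right)}} = \frac{1}{-22999 + \sqrt{175 + 90}} = \frac{1}{-22999 + \sqrt{265}}$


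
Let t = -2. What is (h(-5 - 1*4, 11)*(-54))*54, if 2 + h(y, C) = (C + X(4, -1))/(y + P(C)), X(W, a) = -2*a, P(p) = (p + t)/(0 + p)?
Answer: 52326/5 ≈ 10465.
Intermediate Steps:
P(p) = (-2 + p)/p (P(p) = (p - 2)/(0 + p) = (-2 + p)/p)
h(y, C) = -2 + (2 + C)/(y + (-2 + C)/C) (h(y, C) = -2 + (C - 2*(-1))/(y + (-2 + C)/C) = -2 + (C + 2)/(y + (-2 + C)/C) = -2 + (2 + C)/(y + (-2 + C)/C))
(h(-5 - 1*4, 11)*(-54))*54 = (((4 + 11² - 2*11*(-5 - 1*4))/(-2 + 11 + 11*(-5 - 1*4)))*(-54))*54 = (((4 + 121 - 2*11*(-5 - 4))/(-2 + 11 + 11*(-5 - 4)))*(-54))*54 = (((4 + 121 - 2*11*(-9))/(-2 + 11 + 11*(-9)))*(-54))*54 = (((4 + 121 + 198)/(-2 + 11 - 99))*(-54))*54 = ((323/(-90))*(-54))*54 = (-1/90*323*(-54))*54 = -323/90*(-54)*54 = (969/5)*54 = 52326/5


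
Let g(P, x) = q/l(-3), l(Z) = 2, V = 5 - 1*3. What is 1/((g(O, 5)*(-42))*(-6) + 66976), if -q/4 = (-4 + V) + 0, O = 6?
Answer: 1/67984 ≈ 1.4709e-5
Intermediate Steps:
V = 2 (V = 5 - 3 = 2)
q = 8 (q = -4*((-4 + 2) + 0) = -4*(-2 + 0) = -4*(-2) = 8)
g(P, x) = 4 (g(P, x) = 8/2 = 8*(½) = 4)
1/((g(O, 5)*(-42))*(-6) + 66976) = 1/((4*(-42))*(-6) + 66976) = 1/(-168*(-6) + 66976) = 1/(1008 + 66976) = 1/67984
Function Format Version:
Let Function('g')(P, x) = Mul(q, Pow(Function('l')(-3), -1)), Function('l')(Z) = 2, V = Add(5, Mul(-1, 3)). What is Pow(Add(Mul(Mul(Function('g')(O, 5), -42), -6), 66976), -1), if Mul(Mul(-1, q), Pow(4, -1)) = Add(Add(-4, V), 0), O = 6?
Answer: Rational(1, 67984) ≈ 1.4709e-5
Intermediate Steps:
V = 2 (V = Add(5, -3) = 2)
q = 8 (q = Mul(-4, Add(Add(-4, 2), 0)) = Mul(-4, Add(-2, 0)) = Mul(-4, -2) = 8)
Function('g')(P, x) = 4 (Function('g')(P, x) = Mul(8, Pow(2, -1)) = Mul(8, Rational(1, 2)) = 4)
Pow(Add(Mul(Mul(Function('g')(O, 5), -42), -6), 66976), -1) = Pow(Add(Mul(Mul(4, -42), -6), 66976), -1) = Pow(Add(Mul(-168, -6), 66976), -1) = Pow(Add(1008, 66976), -1) = Pow(67984, -1) = Rational(1, 67984)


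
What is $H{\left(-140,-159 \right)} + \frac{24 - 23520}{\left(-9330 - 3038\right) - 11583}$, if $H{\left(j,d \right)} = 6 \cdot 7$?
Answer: $\frac{1029438}{23951} \approx 42.981$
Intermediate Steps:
$H{\left(j,d \right)} = 42$
$H{\left(-140,-159 \right)} + \frac{24 - 23520}{\left(-9330 - 3038\right) - 11583} = 42 + \frac{24 - 23520}{\left(-9330 - 3038\right) - 11583} = 42 - \frac{23496}{\left(-9330 - 3038\right) - 11583} = 42 - \frac{23496}{-12368 - 11583} = 42 - \frac{23496}{-23951} = 42 - - \frac{23496}{23951} = 42 + \frac{23496}{23951} = \frac{1029438}{23951}$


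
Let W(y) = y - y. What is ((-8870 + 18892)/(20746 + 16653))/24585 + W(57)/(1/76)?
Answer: 10022/919454415 ≈ 1.0900e-5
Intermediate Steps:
W(y) = 0
((-8870 + 18892)/(20746 + 16653))/24585 + W(57)/(1/76) = ((-8870 + 18892)/(20746 + 16653))/24585 + 0/(1/76) = (10022/37399)*(1/24585) + 0/(1/76) = (10022*(1/37399))*(1/24585) + 0*76 = (10022/37399)*(1/24585) + 0 = 10022/919454415 + 0 = 10022/919454415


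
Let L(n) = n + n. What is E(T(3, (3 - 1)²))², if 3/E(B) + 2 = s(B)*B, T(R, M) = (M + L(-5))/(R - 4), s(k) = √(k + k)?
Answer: 981/45796 + 27*√3/11449 ≈ 0.025506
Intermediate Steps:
s(k) = √2*√k (s(k) = √(2*k) = √2*√k)
L(n) = 2*n
T(R, M) = (-10 + M)/(-4 + R) (T(R, M) = (M + 2*(-5))/(R - 4) = (M - 10)/(-4 + R) = (-10 + M)/(-4 + R))
E(B) = 3/(-2 + √2*B^(3/2)) (E(B) = 3/(-2 + (√2*√B)*B) = 3/(-2 + √2*B^(3/2)))
E(T(3, (3 - 1)²))² = (3/(-2 + √2*((-10 + (3 - 1)²)/(-4 + 3))^(3/2)))² = (3/(-2 + √2*((-10 + 2²)/(-1))^(3/2)))² = (3/(-2 + √2*(-(-10 + 4))^(3/2)))² = (3/(-2 + √2*(-1*(-6))^(3/2)))² = (3/(-2 + √2*6^(3/2)))² = (3/(-2 + √2*(6*√6)))² = (3/(-2 + 12*√3))² = 9/(-2 + 12*√3)²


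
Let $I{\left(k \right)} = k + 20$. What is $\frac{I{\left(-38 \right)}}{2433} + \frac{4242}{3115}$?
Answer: $\frac{488796}{360895} \approx 1.3544$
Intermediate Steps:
$I{\left(k \right)} = 20 + k$
$\frac{I{\left(-38 \right)}}{2433} + \frac{4242}{3115} = \frac{20 - 38}{2433} + \frac{4242}{3115} = \left(-18\right) \frac{1}{2433} + 4242 \cdot \frac{1}{3115} = - \frac{6}{811} + \frac{606}{445} = \frac{488796}{360895}$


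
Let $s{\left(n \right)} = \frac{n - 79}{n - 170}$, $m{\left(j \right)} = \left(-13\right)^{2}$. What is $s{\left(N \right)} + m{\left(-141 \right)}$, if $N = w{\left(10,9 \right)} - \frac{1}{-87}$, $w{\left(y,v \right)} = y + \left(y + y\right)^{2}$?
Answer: $\frac{508241}{2983} \approx 170.38$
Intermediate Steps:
$m{\left(j \right)} = 169$
$w{\left(y,v \right)} = y + 4 y^{2}$ ($w{\left(y,v \right)} = y + \left(2 y\right)^{2} = y + 4 y^{2}$)
$N = \frac{35671}{87}$ ($N = 10 \left(1 + 4 \cdot 10\right) - \frac{1}{-87} = 10 \left(1 + 40\right) - - \frac{1}{87} = 10 \cdot 41 + \frac{1}{87} = 410 + \frac{1}{87} = \frac{35671}{87} \approx 410.01$)
$s{\left(n \right)} = \frac{-79 + n}{-170 + n}$
$s{\left(N \right)} + m{\left(-141 \right)} = \frac{-79 + \frac{35671}{87}}{-170 + \frac{35671}{87}} + 169 = \frac{1}{\frac{20881}{87}} \cdot \frac{28798}{87} + 169 = \frac{87}{20881} \cdot \frac{28798}{87} + 169 = \frac{4114}{2983} + 169 = \frac{508241}{2983}$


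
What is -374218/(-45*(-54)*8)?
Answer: -187109/9720 ≈ -19.250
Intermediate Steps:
-374218/(-45*(-54)*8) = -374218/(2430*8) = -374218/19440 = -374218*1/19440 = -187109/9720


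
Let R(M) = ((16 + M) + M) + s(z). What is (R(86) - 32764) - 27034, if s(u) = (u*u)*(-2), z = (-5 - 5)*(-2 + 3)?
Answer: -59810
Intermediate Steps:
z = -10 (z = -10*1 = -10)
s(u) = -2*u² (s(u) = u²*(-2) = -2*u²)
R(M) = -184 + 2*M (R(M) = ((16 + M) + M) - 2*(-10)² = (16 + 2*M) - 2*100 = (16 + 2*M) - 200 = -184 + 2*M)
(R(86) - 32764) - 27034 = ((-184 + 2*86) - 32764) - 27034 = ((-184 + 172) - 32764) - 27034 = (-12 - 32764) - 27034 = -32776 - 27034 = -59810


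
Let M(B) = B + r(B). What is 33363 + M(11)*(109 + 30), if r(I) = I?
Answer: 36421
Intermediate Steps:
M(B) = 2*B (M(B) = B + B = 2*B)
33363 + M(11)*(109 + 30) = 33363 + (2*11)*(109 + 30) = 33363 + 22*139 = 33363 + 3058 = 36421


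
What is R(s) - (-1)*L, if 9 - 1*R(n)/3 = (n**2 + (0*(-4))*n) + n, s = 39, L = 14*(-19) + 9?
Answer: -4910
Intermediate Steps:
L = -257 (L = -266 + 9 = -257)
R(n) = 27 - 3*n - 3*n**2 (R(n) = 27 - 3*((n**2 + (0*(-4))*n) + n) = 27 - 3*((n**2 + 0*n) + n) = 27 - 3*((n**2 + 0) + n) = 27 - 3*(n**2 + n) = 27 - 3*(n + n**2) = 27 + (-3*n - 3*n**2) = 27 - 3*n - 3*n**2)
R(s) - (-1)*L = (27 - 3*39 - 3*39**2) - (-1)*(-257) = (27 - 117 - 3*1521) - 1*257 = (27 - 117 - 4563) - 257 = -4653 - 257 = -4910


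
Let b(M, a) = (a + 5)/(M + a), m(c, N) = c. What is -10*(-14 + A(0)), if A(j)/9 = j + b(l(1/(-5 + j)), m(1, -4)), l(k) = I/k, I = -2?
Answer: 1000/11 ≈ 90.909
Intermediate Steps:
l(k) = -2/k
b(M, a) = (5 + a)/(M + a)
A(j) = 9*j + 54/(11 - 2*j) (A(j) = 9*(j + (5 + 1)/(-(-10 + 2*j) + 1)) = 9*(j + 6/(-2*(-5 + j) + 1)) = 9*(j + 6/((10 - 2*j) + 1)) = 9*(j + 6/(11 - 2*j)) = 9*j + 54/(11 - 2*j))
-10*(-14 + A(0)) = -10*(-14 + 9*(6 + 0*(11 - 2*0))/(11 - 2*0)) = -10*(-14 + 9*(6 + 0*(11 + 0))/(11 + 0)) = -10*(-14 + 9*(6 + 0*11)/11) = -10*(-14 + 9*(1/11)*(6 + 0)) = -10*(-14 + 9*(1/11)*6) = -10*(-14 + 54/11) = -10*(-100/11) = 1000/11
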